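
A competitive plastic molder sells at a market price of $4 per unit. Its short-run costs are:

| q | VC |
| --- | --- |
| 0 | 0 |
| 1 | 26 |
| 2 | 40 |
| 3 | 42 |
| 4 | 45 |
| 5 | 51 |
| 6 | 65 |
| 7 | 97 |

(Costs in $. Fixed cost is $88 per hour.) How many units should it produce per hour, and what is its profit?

q = 0 (shut down); profit = -$88

Profit at each row (π = 4q − TC): q=0: -88; q=1: -110; q=2: -120; q=3: -118; q=4: -117; q=5: -119; q=6: -129; q=7: -157.
Profit is highest at q = 0. Equivalently, the lowest AVC in the table is 51/5 ≈ $10.20 at q = 5, and P = $4 falls below it — price never covers variable cost, so the firm shuts down and loses only its fixed cost.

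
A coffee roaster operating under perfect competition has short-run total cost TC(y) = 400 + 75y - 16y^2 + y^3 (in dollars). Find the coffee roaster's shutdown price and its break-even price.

Shutdown price = min AVC. AVC = 75 - 16y + y^2, with vertex at y = 8 and minimum $11.
ATC = 400/y + 75 - 16y + y^2. Setting dATC/dy = −400/y^2 − 16 + 2y = 0 gives y = 10 (since 2·10^3 − 16·10^2 = 400).
min ATC = 400/10 + 75 − 16·10 + 10^2 = $55. That is the break-even price.
Between these two prices the firm operates at a loss; above $55 it earns a profit.

Shutdown price = $11; break-even price = $55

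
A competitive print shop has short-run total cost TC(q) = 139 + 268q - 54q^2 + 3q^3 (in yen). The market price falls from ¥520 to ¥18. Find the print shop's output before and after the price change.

Output falls from 14 to 0 (the firm shuts down)

MC = 268 - 108q + 9q^2; the shutdown threshold is min AVC = ¥25 (at q = 9).
With P = ¥520 above the shutdown price, P = MC gives q = 14.
At P = ¥18 < min AVC = ¥25, price no longer covers variable cost at any output, so the firm shuts down: q = 0.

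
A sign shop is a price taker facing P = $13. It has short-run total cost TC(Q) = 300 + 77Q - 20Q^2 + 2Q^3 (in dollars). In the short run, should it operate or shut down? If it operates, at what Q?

Strip out fixed cost: VC = 77Q - 20Q^2 + 2Q^3. Then AVC = 77 - 20Q + 2Q^2 and MC = 77 - 40Q + 6Q^2.
The AVC parabola has its vertex at Q = 20/4 = 5, where AVC = 77 - 20·5 + 2·5^2 = $27.
Since P = $13 < min AVC = $27, price fails to cover variable cost at any output.
The firm minimizes its loss by shutting down and losing only its fixed cost of $300.

Shut down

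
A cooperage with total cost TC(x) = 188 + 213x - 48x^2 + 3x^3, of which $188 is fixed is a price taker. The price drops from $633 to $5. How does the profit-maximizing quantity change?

AVC = 213 - 48x + 3x^2, minimized at x = 8 where min AVC = $21. MC = 213 - 96x + 9x^2.
With P = $633 above the shutdown price, P = MC gives x = 14.
At P = $5 < min AVC = $21, price no longer covers variable cost at any output, so the firm shuts down: x = 0.

Output falls from 14 to 0 (the firm shuts down)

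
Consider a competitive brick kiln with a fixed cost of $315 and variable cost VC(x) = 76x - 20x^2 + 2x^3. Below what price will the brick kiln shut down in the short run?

$26 per unit

The firm shuts down when price falls below the minimum of average variable cost. AVC = VC/x = 76 - 20x + 2x^2.
At the minimum of AVC, MC = AVC. MC = 76 - 40x + 6x^2; setting MC = AVC gives 4x^2 - 20x = 0, so x = 5. min AVC = 26.
For P < $26 the firm produces nothing.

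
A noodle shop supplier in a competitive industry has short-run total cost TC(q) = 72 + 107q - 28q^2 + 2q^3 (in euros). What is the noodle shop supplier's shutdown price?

€9 per unit

The shutdown price is the minimum of AVC. VC = 107q - 28q^2 + 2q^3, so AVC = 107 - 28q + 2q^2.
dAVC/dq = -28 + 4q = 0 gives q = 7. min AVC = 107 - 28·7 + 2·7^2 = 9.
The firm shuts down for any P below €9.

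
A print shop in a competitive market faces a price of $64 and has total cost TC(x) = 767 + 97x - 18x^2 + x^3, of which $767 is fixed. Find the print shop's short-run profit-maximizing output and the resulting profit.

AVC = 97 - 18x + x^2; min AVC = $16 at x = 9. Since P = $64 ≥ min AVC, the firm produces.
With MC = 97 - 36x + 3x^2, P = MC on the upward-sloping part at x* = 11.
TR = 64·11 = 704. TC = 767 + 220 = 987. Profit = 704 − 987 = -$283.
Shutting down would mean losing the fixed cost of $767, so operating at a loss of $283 is better by $484.

Profit = -$283 at x = 11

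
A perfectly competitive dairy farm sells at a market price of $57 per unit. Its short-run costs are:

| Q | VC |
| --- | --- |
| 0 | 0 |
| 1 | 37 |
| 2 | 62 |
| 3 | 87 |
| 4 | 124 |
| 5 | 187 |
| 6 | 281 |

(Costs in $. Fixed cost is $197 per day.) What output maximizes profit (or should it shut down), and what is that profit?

Q = 4; profit = -$93

Profit at each row (π = 57Q − TC): Q=0: -197; Q=1: -177; Q=2: -145; Q=3: -113; Q=4: -93; Q=5: -99; Q=6: -136.
Profit is maximized at Q = 4. AVC there is 124/4 = $31 ≤ P, so producing beats shutting down (which would give -$197).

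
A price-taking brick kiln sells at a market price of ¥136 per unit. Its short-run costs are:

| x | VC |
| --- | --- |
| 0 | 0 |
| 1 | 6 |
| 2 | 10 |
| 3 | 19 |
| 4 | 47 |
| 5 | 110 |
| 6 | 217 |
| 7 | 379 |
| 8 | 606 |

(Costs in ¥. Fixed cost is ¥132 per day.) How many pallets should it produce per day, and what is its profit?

x = 6; profit = ¥467

Tabulate TR − TC: x=0: -132; x=1: -2; x=2: 130; x=3: 257; x=4: 365; x=5: 438; x=6: 467; x=7: 441; x=8: 350.
Profit is maximized at x = 6. AVC there is 217/6 = ¥36.17 ≤ P, so producing beats shutting down (which would give -¥132).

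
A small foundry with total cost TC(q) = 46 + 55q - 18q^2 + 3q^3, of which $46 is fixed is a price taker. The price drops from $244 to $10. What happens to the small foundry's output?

AVC = 55 - 18q + 3q^2, minimized at q = 3 where min AVC = $28. MC = 55 - 36q + 9q^2.
With P = $244 above the shutdown price, P = MC gives q = 7.
At P = $10 < min AVC = $28, price no longer covers variable cost at any output, so the firm shuts down: q = 0.

Output falls from 7 to 0 (the firm shuts down)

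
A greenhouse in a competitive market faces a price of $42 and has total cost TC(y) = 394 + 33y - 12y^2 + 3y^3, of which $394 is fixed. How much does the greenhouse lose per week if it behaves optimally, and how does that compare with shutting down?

Profit = -$340 at y = 3

AVC = 33 - 12y + 3y^2 has its minimum $21 at y = 2; price $42 clears that bar, so the firm operates.
MC = 33 - 24y + 9y^2. Setting P = MC and taking the root on the rising branch gives y* = 3.
TR = 42·3 = 126. TC = 394 + 72 = 466. Profit = 126 − 466 = -$340.
By producing, the firm covers all variable cost plus $54 of fixed cost; shutting down would lose the full $394.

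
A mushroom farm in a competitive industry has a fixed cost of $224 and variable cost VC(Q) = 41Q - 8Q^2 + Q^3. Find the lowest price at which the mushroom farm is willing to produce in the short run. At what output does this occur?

$25 per unit, at Q = 4

The firm shuts down when price falls below the minimum of average variable cost. AVC = VC/Q = 41 - 8Q + Q^2.
dAVC/dQ = -8 + 2Q = 0 gives Q = 4. min AVC = 41 - 8·4 + 4^2 = 25.
For P < $25 the firm produces nothing.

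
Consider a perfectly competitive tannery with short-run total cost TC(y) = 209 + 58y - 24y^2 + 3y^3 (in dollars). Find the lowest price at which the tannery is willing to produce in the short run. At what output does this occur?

The firm shuts down when price falls below the minimum of average variable cost. AVC = VC/y = 58 - 24y + 3y^2.
At the minimum of AVC, MC = AVC. MC = 58 - 48y + 9y^2; setting MC = AVC gives 6y^2 - 24y = 0, so y = 4. min AVC = 10.
The firm shuts down for any P below $10.

$10 per unit, at y = 4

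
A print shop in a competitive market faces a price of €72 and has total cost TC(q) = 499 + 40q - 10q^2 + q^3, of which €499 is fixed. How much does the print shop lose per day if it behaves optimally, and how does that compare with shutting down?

AVC = 40 - 10q + q^2 has its minimum €15 at q = 5; price €72 clears that bar, so the firm operates.
With MC = 40 - 20q + 3q^2, P = MC on the upward-sloping part at q* = 8.
TR = 72·8 = 576. TC = 499 + 192 = 691. Profit = 576 − 691 = -€115.
That loss of €115 beats the €499 the firm would lose by shutting down; producing recovers €384 of fixed cost.

Profit = -€115 at q = 8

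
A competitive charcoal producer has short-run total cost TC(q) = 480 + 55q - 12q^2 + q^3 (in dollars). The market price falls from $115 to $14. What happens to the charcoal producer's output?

MC = 55 - 24q + 3q^2; the shutdown threshold is min AVC = $19 (at q = 6).
At P = $115 ≥ min AVC, set P = MC on the rising branch: q = 10.
At P = $14 < min AVC = $19, price no longer covers variable cost at any output, so the firm shuts down: q = 0.

Output falls from 10 to 0 (the firm shuts down)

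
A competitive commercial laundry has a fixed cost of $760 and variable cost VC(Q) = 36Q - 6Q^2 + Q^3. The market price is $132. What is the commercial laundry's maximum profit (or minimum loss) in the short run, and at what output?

Profit = -$120 at Q = 8

AVC = 36 - 6Q + Q^2; min AVC = $27 at Q = 3. Since P = $132 ≥ min AVC, the firm produces.
With MC = 36 - 12Q + 3Q^2, P = MC on the upward-sloping part at Q* = 8.
TR = 132·8 = 1056. TC = 760 + 416 = 1176. Profit = 1056 − 1176 = -$120.
That loss of $120 beats the $760 the firm would lose by shutting down; producing recovers $640 of fixed cost.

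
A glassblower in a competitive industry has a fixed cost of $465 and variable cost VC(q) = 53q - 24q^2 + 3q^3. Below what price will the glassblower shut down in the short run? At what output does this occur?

$5 per unit, at q = 4

The firm shuts down when price falls below the minimum of average variable cost. AVC = VC/q = 53 - 24q + 3q^2.
At the minimum of AVC, MC = AVC. MC = 53 - 48q + 9q^2; setting MC = AVC gives 6q^2 - 24q = 0, so q = 4. min AVC = 5.
The firm shuts down for any P below $5.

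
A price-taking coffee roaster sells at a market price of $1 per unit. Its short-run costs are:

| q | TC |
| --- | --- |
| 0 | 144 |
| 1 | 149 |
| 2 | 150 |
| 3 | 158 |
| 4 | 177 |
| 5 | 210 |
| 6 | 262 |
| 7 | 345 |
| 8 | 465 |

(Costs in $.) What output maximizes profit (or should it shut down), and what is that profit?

Tabulate TR − TC: q=0: -144; q=1: -148; q=2: -148; q=3: -155; q=4: -173; q=5: -205; q=6: -256; q=7: -338; q=8: -457.
Profit is highest at q = 0. Equivalently, the lowest AVC in the table is 6/2 ≈ $3 at q = 2, and P = $1 falls below it — price never covers variable cost, so the firm shuts down and loses only its fixed cost.

q = 0 (shut down); profit = -$144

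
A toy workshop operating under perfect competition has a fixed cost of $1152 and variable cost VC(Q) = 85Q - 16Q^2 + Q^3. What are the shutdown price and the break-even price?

AVC = 85 - 16Q + Q^2; minimized at Q = 8, giving min AVC = $21. That is the shutdown price.
ATC = 1152/Q + 85 - 16Q + Q^2. Setting dATC/dQ = −1152/Q^2 − 16 + 2Q = 0 gives Q = 12 (since 2·12^3 − 16·12^2 = 1152).
min ATC = 1152/12 + 85 − 16·12 + 12^2 = $133. That is the break-even price.
For $21 ≤ P < $133 the firm produces at a loss; below $21 it shuts down.

Shutdown price = $21; break-even price = $133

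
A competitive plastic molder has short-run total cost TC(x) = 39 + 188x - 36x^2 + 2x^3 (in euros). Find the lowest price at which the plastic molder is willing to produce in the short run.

Short-run supply begins at min AVC. From VC = 188x - 36x^2 + 2x^3, AVC = 188 - 36x + 2x^2.
At the minimum of AVC, MC = AVC. MC = 188 - 72x + 6x^2; setting MC = AVC gives 4x^2 - 36x = 0, so x = 9. min AVC = 26.
For P < €26 the firm produces nothing.

€26 per unit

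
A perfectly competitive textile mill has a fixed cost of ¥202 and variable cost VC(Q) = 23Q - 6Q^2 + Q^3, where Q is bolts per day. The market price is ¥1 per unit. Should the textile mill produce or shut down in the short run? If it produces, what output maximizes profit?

Shut down

Variable cost is VC = 23Q - 6Q^2 + Q^3, so AVC = VC/Q = 23 - 6Q + Q^2 and MC = dTC/dQ = 23 - 12Q + 3Q^2.
AVC hits its minimum where MC = AVC, at Q = 3, giving min AVC = 23 - 6·3 + 3^2 = ¥14.
Since P = ¥1 < min AVC = ¥14, price fails to cover variable cost at any output.
The firm minimizes its loss by shutting down and losing only its fixed cost of ¥202.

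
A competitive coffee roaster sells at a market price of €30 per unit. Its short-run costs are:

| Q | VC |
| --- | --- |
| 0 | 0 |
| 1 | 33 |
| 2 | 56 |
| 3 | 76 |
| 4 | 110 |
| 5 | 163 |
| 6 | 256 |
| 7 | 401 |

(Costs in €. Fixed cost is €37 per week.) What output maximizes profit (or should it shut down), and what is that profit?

Q = 3; profit = -€23

Compute π = P·Q − TC at each output: Q=0: -37; Q=1: -40; Q=2: -33; Q=3: -23; Q=4: -27; Q=5: -50; Q=6: -113; Q=7: -228.
Profit is maximized at Q = 3. AVC there is 76/3 = €25.33 ≤ P, so producing beats shutting down (which would give -€37).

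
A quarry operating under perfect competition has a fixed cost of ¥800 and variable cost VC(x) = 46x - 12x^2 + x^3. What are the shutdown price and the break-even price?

Shutdown price = ¥10; break-even price = ¥106

AVC = 46 - 12x + x^2; minimized at x = 6, giving min AVC = ¥10. That is the shutdown price.
ATC = 800/x + 46 - 12x + x^2. Setting dATC/dx = −800/x^2 − 12 + 2x = 0 gives x = 10 (since 2·10^3 − 12·10^2 = 800).
min ATC = 800/10 + 46 − 12·10 + 10^2 = ¥106. That is the break-even price.
Between these two prices the firm operates at a loss; above ¥106 it earns a profit.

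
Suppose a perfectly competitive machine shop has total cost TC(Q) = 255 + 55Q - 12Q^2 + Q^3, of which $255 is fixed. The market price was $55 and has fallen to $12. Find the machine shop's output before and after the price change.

Output falls from 8 to 0 (the firm shuts down)

AVC = 55 - 12Q + Q^2, minimized at Q = 6 where min AVC = $19. MC = 55 - 24Q + 3Q^2.
At P = $55 ≥ min AVC, set P = MC on the rising branch: Q = 8.
At P = $12 < min AVC = $19, price no longer covers variable cost at any output, so the firm shuts down: Q = 0.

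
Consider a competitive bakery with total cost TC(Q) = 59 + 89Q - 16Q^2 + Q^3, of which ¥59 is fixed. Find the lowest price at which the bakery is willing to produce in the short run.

Short-run supply begins at min AVC. From VC = 89Q - 16Q^2 + Q^3, AVC = 89 - 16Q + Q^2.
At the minimum of AVC, MC = AVC. MC = 89 - 32Q + 3Q^2; setting MC = AVC gives 2Q^2 - 16Q = 0, so Q = 8. min AVC = 25.
So the shutdown price is ¥25.

¥25 per unit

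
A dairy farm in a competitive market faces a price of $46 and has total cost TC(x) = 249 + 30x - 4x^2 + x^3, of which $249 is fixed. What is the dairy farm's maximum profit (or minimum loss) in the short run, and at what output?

AVC = 30 - 4x + x^2 has its minimum $26 at x = 2; price $46 clears that bar, so the firm operates.
With MC = 30 - 8x + 3x^2, P = MC on the upward-sloping part at x* = 4.
TR = 46·4 = 184. TC = 249 + 120 = 369. Profit = 184 − 369 = -$185.
That loss of $185 beats the $249 the firm would lose by shutting down; producing recovers $64 of fixed cost.

Profit = -$185 at x = 4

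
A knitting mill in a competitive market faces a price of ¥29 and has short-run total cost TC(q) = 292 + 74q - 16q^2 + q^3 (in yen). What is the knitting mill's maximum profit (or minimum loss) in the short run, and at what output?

AVC = 74 - 16q + q^2; min AVC = ¥10 at q = 8. Since P = ¥29 ≥ min AVC, the firm produces.
With MC = 74 - 32q + 3q^2, P = MC on the upward-sloping part at q* = 9.
TR = 29·9 = 261. TC = 292 + 99 = 391. Profit = 261 − 391 = -¥130.
Shutting down would mean losing the fixed cost of ¥292, so operating at a loss of ¥130 is better by ¥162.

Profit = -¥130 at q = 9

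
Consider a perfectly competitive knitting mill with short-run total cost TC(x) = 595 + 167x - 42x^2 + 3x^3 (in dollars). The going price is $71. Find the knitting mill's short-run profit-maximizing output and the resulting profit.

Profit = -$211 at x = 8

AVC = 167 - 42x + 3x^2; min AVC = $20 at x = 7. Since P = $71 ≥ min AVC, the firm produces.
MC = 167 - 84x + 9x^2. Setting P = MC and taking the root on the rising branch gives x* = 8.
TR = 71·8 = 568. TC = 595 + 184 = 779. Profit = 568 − 779 = -$211.
By producing, the firm covers all variable cost plus $384 of fixed cost; shutting down would lose the full $595.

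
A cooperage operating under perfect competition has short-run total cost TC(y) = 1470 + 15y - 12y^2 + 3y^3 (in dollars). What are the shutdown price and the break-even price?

AVC = 15 - 12y + 3y^2; minimized at y = 2, giving min AVC = $3. That is the shutdown price.
ATC = 1470/y + 15 - 12y + 3y^2. Setting dATC/dy = −1470/y^2 − 12 + 6y = 0 gives y = 7 (since 6·7^3 − 12·7^2 = 1470).
min ATC = 1470/7 + 15 − 12·7 + 3·7^2 = $288. That is the break-even price.
For $3 ≤ P < $288 the firm produces at a loss; below $3 it shuts down.

Shutdown price = $3; break-even price = $288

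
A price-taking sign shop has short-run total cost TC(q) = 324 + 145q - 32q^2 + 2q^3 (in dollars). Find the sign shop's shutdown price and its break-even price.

AVC = 145 - 32q + 2q^2; minimized at q = 8, giving min AVC = $17. That is the shutdown price.
ATC = 324/q + 145 - 32q + 2q^2. Setting dATC/dq = −324/q^2 − 32 + 4q = 0 gives q = 9 (since 4·9^3 − 32·9^2 = 324).
min ATC = 324/9 + 145 − 32·9 + 2·9^2 = $55. That is the break-even price.
For $17 ≤ P < $55 the firm produces at a loss; below $17 it shuts down.

Shutdown price = $17; break-even price = $55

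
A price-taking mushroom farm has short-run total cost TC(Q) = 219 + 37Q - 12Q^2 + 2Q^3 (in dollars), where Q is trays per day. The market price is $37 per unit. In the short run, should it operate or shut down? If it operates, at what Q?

Strip out fixed cost: VC = 37Q - 12Q^2 + 2Q^3. Then AVC = 37 - 12Q + 2Q^2 and MC = 37 - 24Q + 6Q^2.
AVC hits its minimum where MC = AVC, at Q = 3, giving min AVC = 37 - 12·3 + 2·3^2 = $19.
Because $37 ≥ $19, revenue can cover variable cost; the firm operates.
Solving P = MC: -24Q + 6Q^2 = 0 ⇒ Q = 0 or 4. On the upward-sloping branch, Q* = 4.
Check: AVC at Q = 4 is $21 ≤ P, so revenue covers variable cost.
Profit = P·Q − TC = 37·4 − 303 = -$155, a loss, but smaller than the $219 fixed cost the firm would lose by shutting down.

Produce at Q = 4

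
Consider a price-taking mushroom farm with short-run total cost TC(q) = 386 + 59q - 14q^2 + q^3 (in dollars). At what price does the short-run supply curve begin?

$10 per unit

The shutdown price is the minimum of AVC. VC = 59q - 14q^2 + q^3, so AVC = 59 - 14q + q^2.
At the minimum of AVC, MC = AVC. MC = 59 - 28q + 3q^2; setting MC = AVC gives 2q^2 - 14q = 0, so q = 7. min AVC = 10.
The firm shuts down for any P below $10.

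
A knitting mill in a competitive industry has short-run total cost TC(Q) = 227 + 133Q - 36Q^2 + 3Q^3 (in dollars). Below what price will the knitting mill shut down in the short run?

The shutdown price is the minimum of AVC. VC = 133Q - 36Q^2 + 3Q^3, so AVC = 133 - 36Q + 3Q^2.
At the minimum of AVC, MC = AVC. MC = 133 - 72Q + 9Q^2; setting MC = AVC gives 6Q^2 - 36Q = 0, so Q = 6. min AVC = 25.
For P < $25 the firm produces nothing.

$25 per unit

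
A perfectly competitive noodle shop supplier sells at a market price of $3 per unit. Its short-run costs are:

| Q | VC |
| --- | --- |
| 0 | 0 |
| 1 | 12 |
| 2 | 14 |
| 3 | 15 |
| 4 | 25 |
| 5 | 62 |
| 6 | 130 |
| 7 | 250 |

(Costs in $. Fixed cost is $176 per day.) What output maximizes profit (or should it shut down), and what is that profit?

Profit at each row (π = 3Q − TC): Q=0: -176; Q=1: -185; Q=2: -184; Q=3: -182; Q=4: -189; Q=5: -223; Q=6: -288; Q=7: -405.
Profit is highest at Q = 0. Equivalently, the lowest AVC in the table is 15/3 ≈ $5 at Q = 3, and P = $3 falls below it — price never covers variable cost, so the firm shuts down and loses only its fixed cost.

Q = 0 (shut down); profit = -$176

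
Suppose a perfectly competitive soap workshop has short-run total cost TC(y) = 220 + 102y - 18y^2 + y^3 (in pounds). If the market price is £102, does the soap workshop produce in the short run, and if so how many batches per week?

Produce at y = 12

Strip out fixed cost: VC = 102y - 18y^2 + y^3. Then AVC = 102 - 18y + y^2 and MC = 102 - 36y + 3y^2.
The AVC parabola has its vertex at y = 18/2 = 9, where AVC = 102 - 18·9 + 9^2 = £21.
Since P = £102 ≥ min AVC = £21, price covers variable cost and the firm should produce.
P = MC gives -36y + 3y^2 = 0, with roots 0 and 12. Take the larger (rising MC): y* = 12.
Check: AVC at y = 12 is £30 ≤ P, so revenue covers variable cost.
Profit = P·y − TC = 102·12 − 580 = £644.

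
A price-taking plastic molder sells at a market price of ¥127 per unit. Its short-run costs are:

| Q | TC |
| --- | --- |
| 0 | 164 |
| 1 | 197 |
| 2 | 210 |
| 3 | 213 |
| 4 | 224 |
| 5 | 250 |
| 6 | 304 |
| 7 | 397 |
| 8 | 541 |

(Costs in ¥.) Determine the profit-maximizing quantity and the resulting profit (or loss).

Compute π = P·Q − TC at each output: Q=0: -164; Q=1: -70; Q=2: 44; Q=3: 168; Q=4: 284; Q=5: 385; Q=6: 458; Q=7: 492; Q=8: 475.
Profit is maximized at Q = 7. AVC there is 233/7 = ¥33.29 ≤ P, so producing beats shutting down (which would give -¥164).

Q = 7; profit = ¥492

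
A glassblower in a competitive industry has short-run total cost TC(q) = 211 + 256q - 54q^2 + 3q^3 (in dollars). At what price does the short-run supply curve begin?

The firm shuts down when price falls below the minimum of average variable cost. AVC = VC/q = 256 - 54q + 3q^2.
dAVC/dq = -54 + 6q = 0 gives q = 9. min AVC = 256 - 54·9 + 3·9^2 = 13.
For P < $13 the firm produces nothing.

$13 per unit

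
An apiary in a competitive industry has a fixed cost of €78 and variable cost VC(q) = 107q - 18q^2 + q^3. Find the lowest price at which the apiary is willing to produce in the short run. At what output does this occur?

€26 per unit, at q = 9

The firm shuts down when price falls below the minimum of average variable cost. AVC = VC/q = 107 - 18q + q^2.
dAVC/dq = -18 + 2q = 0 gives q = 9. min AVC = 107 - 18·9 + 9^2 = 26.
For P < €26 the firm produces nothing.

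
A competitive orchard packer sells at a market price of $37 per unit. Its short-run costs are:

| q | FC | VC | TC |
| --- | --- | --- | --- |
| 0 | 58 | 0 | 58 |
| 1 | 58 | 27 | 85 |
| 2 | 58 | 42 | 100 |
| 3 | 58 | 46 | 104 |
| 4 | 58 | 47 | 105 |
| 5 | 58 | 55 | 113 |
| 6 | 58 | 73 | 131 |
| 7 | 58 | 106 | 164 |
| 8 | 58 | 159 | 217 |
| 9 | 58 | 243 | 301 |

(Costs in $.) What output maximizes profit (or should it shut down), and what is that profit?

Compute π = P·q − TC at each output: q=0: -58; q=1: -48; q=2: -26; q=3: 7; q=4: 43; q=5: 72; q=6: 91; q=7: 95; q=8: 79; q=9: 32.
Profit is maximized at q = 7. AVC there is 106/7 = $15.14 ≤ P, so producing beats shutting down (which would give -$58).

q = 7; profit = $95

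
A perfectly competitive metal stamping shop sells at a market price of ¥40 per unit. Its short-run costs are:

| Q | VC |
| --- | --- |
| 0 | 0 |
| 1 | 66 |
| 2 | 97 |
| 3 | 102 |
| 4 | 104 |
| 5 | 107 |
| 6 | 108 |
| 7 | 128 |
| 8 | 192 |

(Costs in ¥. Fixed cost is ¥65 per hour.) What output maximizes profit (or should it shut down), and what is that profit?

Q = 7; profit = ¥87

Tabulate TR − TC: Q=0: -65; Q=1: -91; Q=2: -82; Q=3: -47; Q=4: -9; Q=5: 28; Q=6: 67; Q=7: 87; Q=8: 63.
Profit is maximized at Q = 7. AVC there is 128/7 = ¥18.29 ≤ P, so producing beats shutting down (which would give -¥65).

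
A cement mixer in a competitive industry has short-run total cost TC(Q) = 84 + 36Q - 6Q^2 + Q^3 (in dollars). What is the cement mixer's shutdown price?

The shutdown price is the minimum of AVC. VC = 36Q - 6Q^2 + Q^3, so AVC = 36 - 6Q + Q^2.
dAVC/dQ = -6 + 2Q = 0 gives Q = 3. min AVC = 36 - 6·3 + 3^2 = 27.
The firm shuts down for any P below $27.

$27 per unit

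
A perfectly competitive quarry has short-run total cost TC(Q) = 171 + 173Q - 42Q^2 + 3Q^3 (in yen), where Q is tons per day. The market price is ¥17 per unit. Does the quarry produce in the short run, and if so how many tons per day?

Shut down

From TC, MC = TC'(Q) = 173 - 84Q + 9Q^2 and AVC = VC/Q = 173 - 42Q + 3Q^2.
The AVC parabola has its vertex at Q = 42/6 = 7, where AVC = 173 - 42·7 + 3·7^2 = ¥26.
P = ¥17 lies below min AVC = ¥26; no output level covers variable cost.
Best response: produce nothing and absorb the ¥171 fixed cost.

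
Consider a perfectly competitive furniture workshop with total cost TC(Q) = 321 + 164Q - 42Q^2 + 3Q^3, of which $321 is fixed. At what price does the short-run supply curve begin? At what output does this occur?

$17 per unit, at Q = 7

The firm shuts down when price falls below the minimum of average variable cost. AVC = VC/Q = 164 - 42Q + 3Q^2.
dAVC/dQ = -42 + 6Q = 0 gives Q = 7. min AVC = 164 - 42·7 + 3·7^2 = 17.
The firm shuts down for any P below $17.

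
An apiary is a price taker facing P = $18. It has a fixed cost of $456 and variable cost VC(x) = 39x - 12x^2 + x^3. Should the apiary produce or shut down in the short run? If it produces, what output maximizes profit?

Variable cost is VC = 39x - 12x^2 + x^3, so AVC = VC/x = 39 - 12x + x^2 and MC = dTC/dx = 39 - 24x + 3x^2.
The AVC parabola has its vertex at x = 12/2 = 6, where AVC = 39 - 12·6 + 6^2 = $3.
P = $18 exceeds min AVC = $3, so the firm stays open.
P = MC gives 21 - 24x + 3x^2 = 0, with roots 1 and 7. Take the larger (rising MC): x* = 7.
Check: AVC at x = 7 is $4 ≤ P, so revenue covers variable cost.
Profit = P·x − TC = 18·7 − 484 = -$358, a loss, but smaller than the $456 fixed cost the firm would lose by shutting down.

Produce at x = 7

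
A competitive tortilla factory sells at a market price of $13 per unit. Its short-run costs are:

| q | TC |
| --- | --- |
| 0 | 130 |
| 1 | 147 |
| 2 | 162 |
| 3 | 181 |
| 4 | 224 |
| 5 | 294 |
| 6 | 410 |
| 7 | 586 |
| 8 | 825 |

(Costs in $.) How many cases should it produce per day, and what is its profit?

Profit at each row (π = 13q − TC): q=0: -130; q=1: -134; q=2: -136; q=3: -142; q=4: -172; q=5: -229; q=6: -332; q=7: -495; q=8: -721.
Profit is highest at q = 0. Equivalently, the lowest AVC in the table is 32/2 ≈ $16 at q = 2, and P = $13 falls below it — price never covers variable cost, so the firm shuts down and loses only its fixed cost.

q = 0 (shut down); profit = -$130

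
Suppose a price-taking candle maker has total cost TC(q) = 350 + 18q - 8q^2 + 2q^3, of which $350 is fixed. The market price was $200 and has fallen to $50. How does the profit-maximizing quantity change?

AVC = 18 - 8q + 2q^2, minimized at q = 2 where min AVC = $10. MC = 18 - 16q + 6q^2.
At P = $200 ≥ min AVC, set P = MC on the rising branch: q = 7.
At P = $50 ≥ min AVC, set P = MC: q = 4. The firm stays open but cuts output.

Output falls from 7 to 4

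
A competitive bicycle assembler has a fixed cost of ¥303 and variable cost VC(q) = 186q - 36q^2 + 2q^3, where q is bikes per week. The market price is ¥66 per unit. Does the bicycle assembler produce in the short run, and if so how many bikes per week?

Variable cost is VC = 186q - 36q^2 + 2q^3, so AVC = VC/q = 186 - 36q + 2q^2 and MC = dTC/dq = 186 - 72q + 6q^2.
The AVC parabola has its vertex at q = 36/4 = 9, where AVC = 186 - 36·9 + 2·9^2 = ¥24.
P = ¥66 exceeds min AVC = ¥24, so the firm stays open.
Set P = MC: 66 = 186 - 72q + 6q^2 → 120 - 72q + 6q^2 = 0. The roots are q = 2 and q = 10; the profit-maximizing output is on the rising part of MC, so q* = 10.
Check: AVC at q = 10 is ¥26 ≤ P, so revenue covers variable cost.
Profit = P·q − TC = 66·10 − 563 = ¥97.

Produce at q = 10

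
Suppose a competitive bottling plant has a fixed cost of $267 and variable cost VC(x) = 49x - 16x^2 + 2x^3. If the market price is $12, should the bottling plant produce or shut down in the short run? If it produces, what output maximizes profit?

From TC, MC = TC'(x) = 49 - 32x + 6x^2 and AVC = VC/x = 49 - 16x + 2x^2.
AVC hits its minimum where MC = AVC, at x = 4, giving min AVC = 49 - 16·4 + 2·4^2 = $17.
With P < min AVC ($12 < $17), every unit sold adds to the loss.
Shutting down limits the loss to fixed cost, $267.

Shut down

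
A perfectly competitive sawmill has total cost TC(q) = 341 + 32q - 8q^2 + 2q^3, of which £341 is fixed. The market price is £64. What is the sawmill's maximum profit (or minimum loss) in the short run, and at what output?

AVC = 32 - 8q + 2q^2 has its minimum £24 at q = 2; price £64 clears that bar, so the firm operates.
With MC = 32 - 16q + 6q^2, P = MC on the upward-sloping part at q* = 4.
TR = 64·4 = 256. TC = 341 + 128 = 469. Profit = 256 − 469 = -£213.
Shutting down would mean losing the fixed cost of £341, so operating at a loss of £213 is better by £128.

Profit = -£213 at q = 4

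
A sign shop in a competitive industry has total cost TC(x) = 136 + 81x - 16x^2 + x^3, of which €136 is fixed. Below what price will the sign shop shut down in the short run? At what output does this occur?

The shutdown price is the minimum of AVC. VC = 81x - 16x^2 + x^3, so AVC = 81 - 16x + x^2.
dAVC/dx = -16 + 2x = 0 gives x = 8. min AVC = 81 - 16·8 + 8^2 = 17.
For P < €17 the firm produces nothing.

€17 per unit, at x = 8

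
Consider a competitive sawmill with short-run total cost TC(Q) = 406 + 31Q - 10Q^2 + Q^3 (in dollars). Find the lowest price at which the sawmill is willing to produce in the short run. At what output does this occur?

$6 per unit, at Q = 5

The shutdown price is the minimum of AVC. VC = 31Q - 10Q^2 + Q^3, so AVC = 31 - 10Q + Q^2.
dAVC/dQ = -10 + 2Q = 0 gives Q = 5. min AVC = 31 - 10·5 + 5^2 = 6.
For P < $6 the firm produces nothing.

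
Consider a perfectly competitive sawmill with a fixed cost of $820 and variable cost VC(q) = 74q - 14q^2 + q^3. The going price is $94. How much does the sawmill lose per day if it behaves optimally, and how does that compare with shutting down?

Profit = -$220 at q = 10

AVC = 74 - 14q + q^2 has its minimum $25 at q = 7; price $94 clears that bar, so the firm operates.
With MC = 74 - 28q + 3q^2, P = MC on the upward-sloping part at q* = 10.
TR = 94·10 = 940. TC = 820 + 340 = 1160. Profit = 940 − 1160 = -$220.
That loss of $220 beats the $820 the firm would lose by shutting down; producing recovers $600 of fixed cost.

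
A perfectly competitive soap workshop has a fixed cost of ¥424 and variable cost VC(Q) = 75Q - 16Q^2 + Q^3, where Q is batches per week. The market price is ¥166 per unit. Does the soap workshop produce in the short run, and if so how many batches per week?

From TC, MC = TC'(Q) = 75 - 32Q + 3Q^2 and AVC = VC/Q = 75 - 16Q + Q^2.
AVC hits its minimum where MC = AVC, at Q = 8, giving min AVC = 75 - 16·8 + 8^2 = ¥11.
Since P = ¥166 ≥ min AVC = ¥11, price covers variable cost and the firm should produce.
P = MC gives -91 - 32Q + 3Q^2 = 0, with roots -7/3 and 13. Take the larger (rising MC): Q* = 13.
Check: AVC at Q = 13 is ¥36 ≤ P, so revenue covers variable cost.
Profit = P·Q − TC = 166·13 − 892 = ¥1266.

Produce at Q = 13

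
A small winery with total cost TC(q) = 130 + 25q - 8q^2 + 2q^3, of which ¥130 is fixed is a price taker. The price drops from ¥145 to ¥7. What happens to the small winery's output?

Output falls from 6 to 0 (the firm shuts down)

AVC = 25 - 8q + 2q^2, minimized at q = 2 where min AVC = ¥17. MC = 25 - 16q + 6q^2.
At P = ¥145 ≥ min AVC, set P = MC on the rising branch: q = 6.
At P = ¥7 < min AVC = ¥17, price no longer covers variable cost at any output, so the firm shuts down: q = 0.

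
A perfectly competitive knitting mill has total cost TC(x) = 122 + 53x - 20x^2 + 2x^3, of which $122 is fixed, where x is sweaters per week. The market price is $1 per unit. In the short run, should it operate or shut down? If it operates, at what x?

Strip out fixed cost: VC = 53x - 20x^2 + 2x^3. Then AVC = 53 - 20x + 2x^2 and MC = 53 - 40x + 6x^2.
The AVC parabola has its vertex at x = 20/4 = 5, where AVC = 53 - 20·5 + 2·5^2 = $3.
P = $1 lies below min AVC = $3; no output level covers variable cost.
Shutting down limits the loss to fixed cost, $122.

Shut down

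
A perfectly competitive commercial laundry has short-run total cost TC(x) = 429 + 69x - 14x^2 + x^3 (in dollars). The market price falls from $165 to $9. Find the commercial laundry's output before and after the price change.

Output falls from 12 to 0 (the firm shuts down)

MC = 69 - 28x + 3x^2; the shutdown threshold is min AVC = $20 (at x = 7).
With P = $165 above the shutdown price, P = MC gives x = 12.
At P = $9 < min AVC = $20, price no longer covers variable cost at any output, so the firm shuts down: x = 0.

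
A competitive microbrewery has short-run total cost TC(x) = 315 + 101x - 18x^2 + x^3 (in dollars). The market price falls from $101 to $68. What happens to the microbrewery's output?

AVC = 101 - 18x + x^2, minimized at x = 9 where min AVC = $20. MC = 101 - 36x + 3x^2.
With P = $101 above the shutdown price, P = MC gives x = 12.
At P = $68 ≥ min AVC, set P = MC: x = 11. The firm stays open but cuts output.

Output falls from 12 to 11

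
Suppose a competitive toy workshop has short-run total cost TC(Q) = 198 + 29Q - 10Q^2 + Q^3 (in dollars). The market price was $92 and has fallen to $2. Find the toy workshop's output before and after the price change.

MC = 29 - 20Q + 3Q^2; the shutdown threshold is min AVC = $4 (at Q = 5).
With P = $92 above the shutdown price, P = MC gives Q = 9.
At P = $2 < min AVC = $4, price no longer covers variable cost at any output, so the firm shuts down: Q = 0.

Output falls from 9 to 0 (the firm shuts down)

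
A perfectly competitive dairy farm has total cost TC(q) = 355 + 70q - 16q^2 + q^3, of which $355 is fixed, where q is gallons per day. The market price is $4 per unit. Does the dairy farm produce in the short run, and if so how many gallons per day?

Strip out fixed cost: VC = 70q - 16q^2 + q^3. Then AVC = 70 - 16q + q^2 and MC = 70 - 32q + 3q^2.
The AVC parabola has its vertex at q = 16/2 = 8, where AVC = 70 - 16·8 + 8^2 = $6.
P = $4 lies below min AVC = $6; no output level covers variable cost.
Shutting down limits the loss to fixed cost, $355.

Shut down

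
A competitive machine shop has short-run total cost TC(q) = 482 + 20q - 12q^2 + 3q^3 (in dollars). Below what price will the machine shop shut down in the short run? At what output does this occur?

The firm shuts down when price falls below the minimum of average variable cost. AVC = VC/q = 20 - 12q + 3q^2.
dAVC/dq = -12 + 6q = 0 gives q = 2. min AVC = 20 - 12·2 + 3·2^2 = 8.
So the shutdown price is $8.

$8 per unit, at q = 2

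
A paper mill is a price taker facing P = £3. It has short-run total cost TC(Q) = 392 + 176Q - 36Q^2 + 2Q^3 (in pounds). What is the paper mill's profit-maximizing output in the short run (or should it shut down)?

From TC, MC = TC'(Q) = 176 - 72Q + 6Q^2 and AVC = VC/Q = 176 - 36Q + 2Q^2.
AVC hits its minimum where MC = AVC, at Q = 9, giving min AVC = 176 - 36·9 + 2·9^2 = £14.
Since P = £3 < min AVC = £14, price fails to cover variable cost at any output.
Best response: produce nothing and absorb the £392 fixed cost.

Shut down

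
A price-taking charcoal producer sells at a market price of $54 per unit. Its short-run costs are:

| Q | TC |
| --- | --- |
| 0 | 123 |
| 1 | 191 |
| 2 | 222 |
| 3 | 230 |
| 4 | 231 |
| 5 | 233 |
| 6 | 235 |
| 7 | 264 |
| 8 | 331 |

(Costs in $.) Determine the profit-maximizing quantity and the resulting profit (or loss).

Q = 7; profit = $114

Profit at each row (π = 54Q − TC): Q=0: -123; Q=1: -137; Q=2: -114; Q=3: -68; Q=4: -15; Q=5: 37; Q=6: 89; Q=7: 114; Q=8: 101.
Profit is maximized at Q = 7. AVC there is 141/7 = $20.14 ≤ P, so producing beats shutting down (which would give -$123).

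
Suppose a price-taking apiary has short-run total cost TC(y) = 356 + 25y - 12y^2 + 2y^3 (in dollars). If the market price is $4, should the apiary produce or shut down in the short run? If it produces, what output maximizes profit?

Variable cost is VC = 25y - 12y^2 + 2y^3, so AVC = VC/y = 25 - 12y + 2y^2 and MC = dTC/dy = 25 - 24y + 6y^2.
AVC is minimized where dAVC/dy = -12 + 4y = 0, at y = 3; min AVC = 25 - 12·3 + 2·3^2 = $7.
P = $4 lies below min AVC = $7; no output level covers variable cost.
The firm minimizes its loss by shutting down and losing only its fixed cost of $356.

Shut down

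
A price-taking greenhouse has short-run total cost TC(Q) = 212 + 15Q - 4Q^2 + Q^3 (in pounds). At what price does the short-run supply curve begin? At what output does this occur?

£11 per unit, at Q = 2

Short-run supply begins at min AVC. From VC = 15Q - 4Q^2 + Q^3, AVC = 15 - 4Q + Q^2.
dAVC/dQ = -4 + 2Q = 0 gives Q = 2. min AVC = 15 - 4·2 + 2^2 = 11.
So the shutdown price is £11.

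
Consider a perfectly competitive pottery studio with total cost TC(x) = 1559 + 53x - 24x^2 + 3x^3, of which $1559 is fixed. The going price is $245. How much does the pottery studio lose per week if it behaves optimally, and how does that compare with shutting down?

AVC = 53 - 24x + 3x^2; min AVC = $5 at x = 4. Since P = $245 ≥ min AVC, the firm produces.
With MC = 53 - 48x + 9x^2, P = MC on the upward-sloping part at x* = 8.
TR = 245·8 = 1960. TC = 1559 + 424 = 1983. Profit = 1960 − 1983 = -$23.
By producing, the firm covers all variable cost plus $1536 of fixed cost; shutting down would lose the full $1559.

Profit = -$23 at x = 8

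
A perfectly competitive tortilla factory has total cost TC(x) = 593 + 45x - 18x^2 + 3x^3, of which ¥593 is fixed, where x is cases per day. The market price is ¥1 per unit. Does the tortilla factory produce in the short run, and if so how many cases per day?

Strip out fixed cost: VC = 45x - 18x^2 + 3x^3. Then AVC = 45 - 18x + 3x^2 and MC = 45 - 36x + 9x^2.
AVC is minimized where dAVC/dx = -18 + 6x = 0, at x = 3; min AVC = 45 - 18·3 + 3·3^2 = ¥18.
Since P = ¥1 < min AVC = ¥18, price fails to cover variable cost at any output.
Shutting down limits the loss to fixed cost, ¥593.

Shut down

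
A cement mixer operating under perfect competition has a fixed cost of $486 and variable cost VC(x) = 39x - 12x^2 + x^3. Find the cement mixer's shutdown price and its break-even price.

Shutdown price = $3; break-even price = $66

AVC = 39 - 12x + x^2; minimized at x = 6, giving min AVC = $3. That is the shutdown price.
ATC = 486/x + 39 - 12x + x^2. Setting dATC/dx = −486/x^2 − 12 + 2x = 0 gives x = 9 (since 2·9^3 − 12·9^2 = 486).
min ATC = 486/9 + 39 − 12·9 + 9^2 = $66. That is the break-even price.
Between these two prices the firm operates at a loss; above $66 it earns a profit.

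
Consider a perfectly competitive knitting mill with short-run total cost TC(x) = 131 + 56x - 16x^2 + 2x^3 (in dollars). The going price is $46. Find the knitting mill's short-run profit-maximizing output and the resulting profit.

Profit = -$31 at x = 5

AVC = 56 - 16x + 2x^2; min AVC = $24 at x = 4. Since P = $46 ≥ min AVC, the firm produces.
MC = 56 - 32x + 6x^2. Setting P = MC and taking the root on the rising branch gives x* = 5.
TR = 46·5 = 230. TC = 131 + 130 = 261. Profit = 230 − 261 = -$31.
Shutting down would mean losing the fixed cost of $131, so operating at a loss of $31 is better by $100.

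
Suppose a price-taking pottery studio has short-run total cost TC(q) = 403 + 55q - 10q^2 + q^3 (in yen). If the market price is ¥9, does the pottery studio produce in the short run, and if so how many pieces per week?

Shut down

Variable cost is VC = 55q - 10q^2 + q^3, so AVC = VC/q = 55 - 10q + q^2 and MC = dTC/dq = 55 - 20q + 3q^2.
AVC hits its minimum where MC = AVC, at q = 5, giving min AVC = 55 - 10·5 + 5^2 = ¥30.
With P < min AVC (¥9 < ¥30), every unit sold adds to the loss.
Shutting down limits the loss to fixed cost, ¥403.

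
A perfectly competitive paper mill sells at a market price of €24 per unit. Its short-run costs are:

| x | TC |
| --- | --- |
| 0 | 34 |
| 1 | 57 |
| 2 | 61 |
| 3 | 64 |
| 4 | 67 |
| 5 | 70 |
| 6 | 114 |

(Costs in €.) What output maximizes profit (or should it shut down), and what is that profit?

x = 5; profit = €50

Compute π = P·x − TC at each output: x=0: -34; x=1: -33; x=2: -13; x=3: 8; x=4: 29; x=5: 50; x=6: 30.
Profit is maximized at x = 5. AVC there is 36/5 = €7.20 ≤ P, so producing beats shutting down (which would give -€34).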